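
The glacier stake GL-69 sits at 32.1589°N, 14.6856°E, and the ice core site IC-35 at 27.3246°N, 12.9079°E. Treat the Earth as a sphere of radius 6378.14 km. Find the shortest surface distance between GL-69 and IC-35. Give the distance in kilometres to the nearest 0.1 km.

Δφ = -4.8343°,  Δλ = -1.7777°
a = sin²(Δφ/2) + cos φ₁ cos φ₂ sin²(Δλ/2) = 0.001960
c = 2·arcsin(√a) = 0.088566 rad = 5.0745°
d = R·c = 6378.14 × 0.088566 = 564.9 km

564.9 km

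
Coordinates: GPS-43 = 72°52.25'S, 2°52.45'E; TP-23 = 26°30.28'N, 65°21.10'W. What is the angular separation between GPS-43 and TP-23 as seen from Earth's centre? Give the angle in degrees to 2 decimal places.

109.19°

GPS-43: φ = -72.87083°, λ = +2.87417°
TP-23: φ = +26.50467°, λ = -65.35167°
Δφ = 99.3755°,  Δλ = -68.2258°
a = sin²(Δφ/2) + cos φ₁ cos φ₂ sin²(Δλ/2) = 0.664352
c = 2·arcsin(√a) = 1.905727 rad = 109.1901°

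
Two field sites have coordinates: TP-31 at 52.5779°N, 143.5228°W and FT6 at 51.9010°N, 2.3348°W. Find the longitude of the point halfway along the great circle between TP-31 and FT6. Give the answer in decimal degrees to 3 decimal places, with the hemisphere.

71.689°W

Bx = cos φ₂ cos Δλ = -0.480788,  By = cos φ₂ sin Δλ = 0.386729
φₘ = atan2(sin φ₁ + sin φ₂, √((cos φ₁ + Bx)² + By²)) = 75.56426°
λₘ = λ₁ + atan2(By, cos φ₁ + Bx) = -71.68861°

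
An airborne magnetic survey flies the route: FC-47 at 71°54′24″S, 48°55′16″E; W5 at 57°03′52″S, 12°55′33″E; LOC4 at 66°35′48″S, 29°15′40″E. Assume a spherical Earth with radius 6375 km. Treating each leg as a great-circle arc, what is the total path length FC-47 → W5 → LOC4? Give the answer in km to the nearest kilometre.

FC-47: φ = -71.90667°, λ = +48.92111°
W5: φ = -57.06444°, λ = +12.92583°
LOC4: φ = -66.59667°, λ = +29.26111°
FC-47→W5: c = 0.364239 rad, d = 2322.03 km
W5→LOC4: c = 0.212650 rad, d = 1355.65 km
Total = 2322.03 + 1355.65 = 3677.67 km

3678 km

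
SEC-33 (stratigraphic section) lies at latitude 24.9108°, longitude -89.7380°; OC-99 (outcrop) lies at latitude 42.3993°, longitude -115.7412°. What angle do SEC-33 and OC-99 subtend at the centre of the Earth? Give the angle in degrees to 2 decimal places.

27.63°

Δφ = 17.4885°,  Δλ = -26.0032°
a = sin²(Δφ/2) + cos φ₁ cos φ₂ sin²(Δλ/2) = 0.057011
c = 2·arcsin(√a) = 0.482199 rad = 27.6280°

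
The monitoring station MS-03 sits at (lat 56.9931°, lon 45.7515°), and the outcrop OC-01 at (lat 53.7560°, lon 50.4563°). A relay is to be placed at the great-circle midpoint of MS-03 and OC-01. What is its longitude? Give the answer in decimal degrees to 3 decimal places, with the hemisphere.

Bx = cos φ₂ cos Δλ = 0.589233,  By = cos φ₂ sin Δλ = 0.048493
φₘ = atan2(sin φ₁ + sin φ₂, √((cos φ₁ + Bx)² + By²)) = 55.39709°
λₘ = λ₁ + atan2(By, cos φ₁ + Bx) = 48.20022°

48.200°E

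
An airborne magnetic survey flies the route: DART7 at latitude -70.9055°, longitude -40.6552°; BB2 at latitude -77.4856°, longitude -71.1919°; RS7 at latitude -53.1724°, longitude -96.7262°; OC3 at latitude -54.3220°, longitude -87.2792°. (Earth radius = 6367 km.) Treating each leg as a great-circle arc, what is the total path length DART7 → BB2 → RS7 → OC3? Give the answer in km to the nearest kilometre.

DART7→BB2: c = 0.181459 rad, d = 1155.35 km
BB2→RS7: c = 0.454177 rad, d = 2891.74 km
RS7→OC3: c = 0.099464 rad, d = 633.29 km
Total = 1155.35 + 2891.74 + 633.29 = 4680.39 km

4680 km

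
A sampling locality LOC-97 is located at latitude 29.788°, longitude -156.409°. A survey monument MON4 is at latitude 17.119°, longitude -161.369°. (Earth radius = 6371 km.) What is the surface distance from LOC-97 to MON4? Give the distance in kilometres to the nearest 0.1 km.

1496.3 km

Δφ = -12.6690°,  Δλ = -4.9600°
a = sin²(Δφ/2) + cos φ₁ cos φ₂ sin²(Δλ/2) = 0.013726
c = 2·arcsin(√a) = 0.234858 rad = 13.4564°
d = R·c = 6371 × 0.234858 = 1496.3 km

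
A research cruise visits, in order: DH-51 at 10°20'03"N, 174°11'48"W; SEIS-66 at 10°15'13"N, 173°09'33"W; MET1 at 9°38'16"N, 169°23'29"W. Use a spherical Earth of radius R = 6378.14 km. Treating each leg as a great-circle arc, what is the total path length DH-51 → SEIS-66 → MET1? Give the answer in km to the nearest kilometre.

533 km

DH-51: φ = +10.33417°, λ = -174.19667°
SEIS-66: φ = +10.25361°, λ = -173.15917°
MET1: φ = +9.63778°, λ = -169.39139°
DH-51→SEIS-66: c = 0.017872 rad, d = 113.99 km
SEIS-66→MET1: c = 0.065657 rad, d = 418.77 km
Total = 113.99 + 418.77 = 532.76 km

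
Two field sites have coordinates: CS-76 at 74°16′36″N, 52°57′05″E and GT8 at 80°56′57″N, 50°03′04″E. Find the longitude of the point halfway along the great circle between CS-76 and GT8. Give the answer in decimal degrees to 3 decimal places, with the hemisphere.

CS-76: φ = +74.27667°, λ = +52.95139°
GT8: φ = +80.94917°, λ = +50.05111°
Bx = cos φ₂ cos Δλ = 0.157109,  By = cos φ₂ sin Δλ = -0.007960
φₘ = atan2(sin φ₁ + sin φ₂, √((cos φ₁ + Bx)² + By²)) = 77.61649°
λₘ = λ₁ + atan2(By, cos φ₁ + Bx) = 51.88623°

51.886°E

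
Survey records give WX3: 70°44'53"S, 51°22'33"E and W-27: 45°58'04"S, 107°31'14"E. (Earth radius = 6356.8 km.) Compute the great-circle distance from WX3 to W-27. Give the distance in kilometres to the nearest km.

WX3: φ = -70.74806°, λ = +51.37583°
W-27: φ = -45.96778°, λ = +107.52056°
Δφ = 24.7803°,  Δλ = 56.1447°
a = sin²(Δφ/2) + cos φ₁ cos φ₂ sin²(Δλ/2) = 0.096791
c = 2·arcsin(√a) = 0.632726 rad = 36.2526°
d = R·c = 6356.8 × 0.632726 = 4022.1 km

4022 km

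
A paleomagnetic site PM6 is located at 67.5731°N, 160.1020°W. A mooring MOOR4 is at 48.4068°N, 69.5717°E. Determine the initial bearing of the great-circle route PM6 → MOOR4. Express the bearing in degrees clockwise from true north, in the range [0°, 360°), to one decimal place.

323.4°

Δλ = -130.3263°
y = sin Δλ · cos φ₂ = -0.506091
x = cos φ₁ sin φ₂ − sin φ₁ cos φ₂ cos Δλ = 0.682422
θ = atan2(y, x) = -36.5610° → 323.4390° (mod 360°)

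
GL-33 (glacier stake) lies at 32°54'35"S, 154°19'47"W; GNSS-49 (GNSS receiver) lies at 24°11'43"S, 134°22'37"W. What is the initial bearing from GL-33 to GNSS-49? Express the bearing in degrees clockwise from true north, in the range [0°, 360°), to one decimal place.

68.6°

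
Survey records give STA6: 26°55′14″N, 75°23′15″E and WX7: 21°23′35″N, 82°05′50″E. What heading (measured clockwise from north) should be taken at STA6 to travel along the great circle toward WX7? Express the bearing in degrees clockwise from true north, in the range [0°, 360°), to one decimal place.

130.7°

STA6: φ = +26.92056°, λ = +75.38750°
WX7: φ = +21.39306°, λ = +82.09722°
Δλ = 6.7097°
y = sin Δλ · cos φ₂ = 0.108789
x = cos φ₁ sin φ₂ − sin φ₁ cos φ₂ cos Δλ = -0.093436
θ = atan2(y, x) = 130.6585° → 130.6585° (mod 360°)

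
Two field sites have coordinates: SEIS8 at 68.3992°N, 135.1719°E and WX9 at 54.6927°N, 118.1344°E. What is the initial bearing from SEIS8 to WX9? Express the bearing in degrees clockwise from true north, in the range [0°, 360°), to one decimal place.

218.4°

Δλ = -17.0375°
y = sin Δλ · cos φ₂ = -0.169341
x = cos φ₁ sin φ₂ − sin φ₁ cos φ₂ cos Δλ = -0.213365
θ = atan2(y, x) = -141.5620° → 218.4380° (mod 360°)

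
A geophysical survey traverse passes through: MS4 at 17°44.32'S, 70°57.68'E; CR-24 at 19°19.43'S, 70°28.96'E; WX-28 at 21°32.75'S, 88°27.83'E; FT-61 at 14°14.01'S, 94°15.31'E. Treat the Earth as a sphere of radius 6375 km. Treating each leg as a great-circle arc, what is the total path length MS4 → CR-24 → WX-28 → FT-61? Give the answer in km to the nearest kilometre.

MS4: φ = -17.73867°, λ = +70.96133°
CR-24: φ = -19.32383°, λ = +70.48267°
WX-28: φ = -21.54583°, λ = +88.46383°
FT-61: φ = -14.23350°, λ = +94.25517°
MS4→CR-24: c = 0.028778 rad, d = 183.46 km
CR-24→WX-28: c = 0.296454 rad, d = 1889.90 km
WX-28→FT-61: c = 0.159760 rad, d = 1018.47 km
Total = 183.46 + 1889.90 + 1018.47 = 3091.83 km

3092 km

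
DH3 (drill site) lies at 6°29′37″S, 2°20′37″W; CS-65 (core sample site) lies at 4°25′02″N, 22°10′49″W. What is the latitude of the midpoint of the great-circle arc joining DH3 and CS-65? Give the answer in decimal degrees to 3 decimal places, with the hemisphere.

1.054°S

DH3: φ = -6.49361°, λ = -2.34361°
CS-65: φ = +4.41722°, λ = -22.18028°
Bx = cos φ₂ cos Δλ = 0.937870,  By = cos φ₂ sin Δλ = -0.338332
φₘ = atan2(sin φ₁ + sin φ₂, √((cos φ₁ + Bx)² + By²)) = -1.05394°
λₘ = λ₁ + atan2(By, cos φ₁ + Bx) = -12.27928°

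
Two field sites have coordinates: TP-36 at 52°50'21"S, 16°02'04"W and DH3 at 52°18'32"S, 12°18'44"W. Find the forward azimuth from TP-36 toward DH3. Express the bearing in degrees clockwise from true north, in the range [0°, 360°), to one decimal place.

78.3°

TP-36: φ = -52.83917°, λ = -16.03444°
DH3: φ = -52.30889°, λ = -12.31222°
Δλ = 3.7222°
y = sin Δλ · cos φ₂ = 0.039692
x = cos φ₁ sin φ₂ − sin φ₁ cos φ₂ cos Δλ = 0.008227
θ = atan2(y, x) = 78.2899° → 78.2899° (mod 360°)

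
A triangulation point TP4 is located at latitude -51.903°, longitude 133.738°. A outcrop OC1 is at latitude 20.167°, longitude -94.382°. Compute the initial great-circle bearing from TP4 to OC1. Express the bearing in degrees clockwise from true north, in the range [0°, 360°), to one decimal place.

Δλ = 131.8800°
y = sin Δλ · cos φ₂ = 0.698898
x = cos φ₁ sin φ₂ − sin φ₁ cos φ₂ cos Δλ = -0.280436
θ = atan2(y, x) = 111.8633° → 111.8633° (mod 360°)

111.9°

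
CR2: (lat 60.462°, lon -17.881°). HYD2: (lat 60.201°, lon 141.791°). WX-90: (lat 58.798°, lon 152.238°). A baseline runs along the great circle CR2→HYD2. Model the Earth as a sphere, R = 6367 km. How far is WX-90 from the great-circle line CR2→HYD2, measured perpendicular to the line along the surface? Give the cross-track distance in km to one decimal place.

δ₁₃ = central angle CR2→WX-90 = 1.055765 rad  (haversine)
θ₁₃ = bearing CR2→WX-90 = 5.863°,  θ₁₂ = bearing CR2→HYD2 = 11.705°
dₓₜ = R·arcsin(sin δ₁₃ · sin(θ₁₃ − θ₁₂)) = 6367·arcsin(0.87028·sin(-5.842°)) = -564.773 km
|dₓₜ| = 564.773 km

564.8 km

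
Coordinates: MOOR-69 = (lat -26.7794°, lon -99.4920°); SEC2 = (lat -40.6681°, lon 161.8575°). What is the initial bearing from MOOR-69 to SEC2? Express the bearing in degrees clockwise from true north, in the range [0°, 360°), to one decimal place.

Δλ = -98.6505°
y = sin Δλ · cos φ₂ = -0.749869
x = cos φ₁ sin φ₂ − sin φ₁ cos φ₂ cos Δλ = -0.633183
θ = atan2(y, x) = -130.1775° → 229.8225° (mod 360°)

229.8°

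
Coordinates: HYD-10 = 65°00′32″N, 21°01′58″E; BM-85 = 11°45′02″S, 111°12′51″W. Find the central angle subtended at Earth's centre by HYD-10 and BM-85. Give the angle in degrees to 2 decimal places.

117.56°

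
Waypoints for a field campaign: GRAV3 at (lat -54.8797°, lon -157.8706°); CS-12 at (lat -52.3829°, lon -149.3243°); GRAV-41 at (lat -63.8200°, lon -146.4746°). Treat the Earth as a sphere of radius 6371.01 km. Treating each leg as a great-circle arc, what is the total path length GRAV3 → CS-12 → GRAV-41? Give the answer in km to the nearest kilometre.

1910 km

GRAV3→CS-12: c = 0.098513 rad, d = 627.63 km
CS-12→GRAV-41: c = 0.201288 rad, d = 1282.41 km
Total = 627.63 + 1282.41 = 1910.03 km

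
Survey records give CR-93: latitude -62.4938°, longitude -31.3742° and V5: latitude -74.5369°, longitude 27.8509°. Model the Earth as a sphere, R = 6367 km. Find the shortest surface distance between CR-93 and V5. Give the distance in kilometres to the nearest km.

Δφ = -12.0431°,  Δλ = 59.2251°
a = sin²(Δφ/2) + cos φ₁ cos φ₂ sin²(Δλ/2) = 0.041070
c = 2·arcsin(√a) = 0.408143 rad = 23.3849°
d = R·c = 6367 × 0.408143 = 2598.6 km

2599 km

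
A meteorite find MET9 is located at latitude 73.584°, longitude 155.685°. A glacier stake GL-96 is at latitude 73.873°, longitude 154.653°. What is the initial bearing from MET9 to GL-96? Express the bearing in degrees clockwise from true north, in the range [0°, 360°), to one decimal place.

315.5°

Δλ = -1.0320°
y = sin Δλ · cos φ₂ = -0.005003
x = cos φ₁ sin φ₂ − sin φ₁ cos φ₂ cos Δλ = 0.005087
θ = atan2(y, x) = -44.5209° → 315.4791° (mod 360°)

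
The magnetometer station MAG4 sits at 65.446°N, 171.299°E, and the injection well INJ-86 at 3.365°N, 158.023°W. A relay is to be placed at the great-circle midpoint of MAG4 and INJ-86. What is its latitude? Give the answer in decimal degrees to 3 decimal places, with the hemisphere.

35.209°N

Bx = cos φ₂ cos Δλ = 0.858565,  By = cos φ₂ sin Δλ = 0.509333
φₘ = atan2(sin φ₁ + sin φ₂, √((cos φ₁ + Bx)² + By²)) = 35.20898°
λₘ = λ₁ + atan2(By, cos φ₁ + Bx) = -166.91174°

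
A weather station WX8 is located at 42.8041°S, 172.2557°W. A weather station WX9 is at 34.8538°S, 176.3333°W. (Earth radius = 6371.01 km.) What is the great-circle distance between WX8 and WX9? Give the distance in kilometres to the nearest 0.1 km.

Δφ = 7.9503°,  Δλ = -4.0776°
a = sin²(Δφ/2) + cos φ₁ cos φ₂ sin²(Δλ/2) = 0.005568
c = 2·arcsin(√a) = 0.149374 rad = 8.5585°
d = R·c = 6371.01 × 0.149374 = 951.7 km

951.7 km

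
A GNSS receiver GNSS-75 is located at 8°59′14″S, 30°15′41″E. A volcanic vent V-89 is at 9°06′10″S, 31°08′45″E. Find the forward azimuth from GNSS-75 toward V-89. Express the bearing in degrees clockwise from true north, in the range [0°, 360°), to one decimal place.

97.6°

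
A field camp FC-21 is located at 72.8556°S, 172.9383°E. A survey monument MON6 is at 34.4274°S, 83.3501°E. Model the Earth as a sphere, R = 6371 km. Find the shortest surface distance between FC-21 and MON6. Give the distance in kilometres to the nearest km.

6358 km

Δφ = 38.4282°,  Δλ = -89.5882°
a = sin²(Δφ/2) + cos φ₁ cos φ₂ sin²(Δλ/2) = 0.229006
c = 2·arcsin(√a) = 0.997996 rad = 57.1810°
d = R·c = 6371 × 0.997996 = 6358.2 km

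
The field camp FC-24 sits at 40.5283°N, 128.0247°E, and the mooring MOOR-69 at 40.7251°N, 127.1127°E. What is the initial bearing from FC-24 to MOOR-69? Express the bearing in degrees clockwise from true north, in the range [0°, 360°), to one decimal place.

286.2°

Δλ = -0.9120°
y = sin Δλ · cos φ₂ = -0.012062
x = cos φ₁ sin φ₂ − sin φ₁ cos φ₂ cos Δλ = 0.003497
θ = atan2(y, x) = -73.8319° → 286.1681° (mod 360°)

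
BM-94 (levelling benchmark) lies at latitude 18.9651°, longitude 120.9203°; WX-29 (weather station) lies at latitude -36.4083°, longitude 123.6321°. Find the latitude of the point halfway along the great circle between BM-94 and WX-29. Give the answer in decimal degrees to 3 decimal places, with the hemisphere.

8.724°S

Bx = cos φ₂ cos Δλ = 0.803907,  By = cos φ₂ sin Δλ = 0.038077
φₘ = atan2(sin φ₁ + sin φ₂, √((cos φ₁ + Bx)² + By²)) = -8.72399°
λₘ = λ₁ + atan2(By, cos φ₁ + Bx) = 122.16704°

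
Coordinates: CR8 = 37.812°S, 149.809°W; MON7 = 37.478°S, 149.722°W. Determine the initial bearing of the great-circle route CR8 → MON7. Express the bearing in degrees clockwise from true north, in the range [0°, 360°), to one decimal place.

11.7°

Δλ = 0.0870°
y = sin Δλ · cos φ₂ = 0.001205
x = cos φ₁ sin φ₂ − sin φ₁ cos φ₂ cos Δλ = 0.005829
θ = atan2(y, x) = 11.6804° → 11.6804° (mod 360°)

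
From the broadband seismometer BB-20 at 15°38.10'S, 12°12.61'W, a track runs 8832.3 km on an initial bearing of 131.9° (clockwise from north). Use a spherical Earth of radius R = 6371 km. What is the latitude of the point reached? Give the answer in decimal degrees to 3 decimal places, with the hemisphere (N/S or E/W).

BB-20: φ = -15.63500°, λ = -12.21017°
δ = d/R = 8832.3/6371 = 1.386329 rad
φ₂ = arcsin(sin φ₁ cos δ + cos φ₁ sin δ cos θ)
   = arcsin(-0.26951·0.18342 + 0.96300·0.98303·-0.66783) = -42.97227°
λ₂ = λ₁ + atan2(sin θ sin δ cos φ₁, cos δ − sin φ₁ sin φ₂) = 77.81305°

42.972°S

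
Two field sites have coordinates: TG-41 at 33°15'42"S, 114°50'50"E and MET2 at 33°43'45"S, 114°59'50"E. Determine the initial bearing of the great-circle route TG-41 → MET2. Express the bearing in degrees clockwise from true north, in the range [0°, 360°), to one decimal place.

165.1°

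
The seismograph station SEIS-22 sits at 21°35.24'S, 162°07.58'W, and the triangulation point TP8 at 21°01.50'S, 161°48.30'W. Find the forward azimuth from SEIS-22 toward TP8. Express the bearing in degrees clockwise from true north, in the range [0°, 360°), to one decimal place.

28.1°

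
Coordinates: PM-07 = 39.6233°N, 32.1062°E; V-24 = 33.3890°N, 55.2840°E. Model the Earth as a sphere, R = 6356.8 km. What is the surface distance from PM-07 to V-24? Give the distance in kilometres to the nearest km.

2172 km

Δφ = -6.2343°,  Δλ = 23.1778°
a = sin²(Δφ/2) + cos φ₁ cos φ₂ sin²(Δλ/2) = 0.028911
c = 2·arcsin(√a) = 0.341725 rad = 19.5794°
d = R·c = 6356.8 × 0.341725 = 2172.3 km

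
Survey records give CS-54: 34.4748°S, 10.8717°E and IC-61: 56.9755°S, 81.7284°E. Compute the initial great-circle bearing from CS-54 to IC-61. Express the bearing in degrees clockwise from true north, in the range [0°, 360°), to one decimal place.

138.9°

Δλ = 70.8567°
y = sin Δλ · cos φ₂ = 0.514860
x = cos φ₁ sin φ₂ − sin φ₁ cos φ₂ cos Δλ = -0.590023
θ = atan2(y, x) = 138.8917° → 138.8917° (mod 360°)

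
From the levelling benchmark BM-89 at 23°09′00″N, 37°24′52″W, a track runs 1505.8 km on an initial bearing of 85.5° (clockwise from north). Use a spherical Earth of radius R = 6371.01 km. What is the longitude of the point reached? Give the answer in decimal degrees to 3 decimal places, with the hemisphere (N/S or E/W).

BM-89: φ = +23.15000°, λ = -37.41444°
δ = d/R = 1505.8/6371.01 = 0.236352 rad
φ₂ = arcsin(sin φ₁ cos δ + cos φ₁ sin δ cos θ)
   = arcsin(0.39314·0.97220 + 0.91948·0.23416·0.07846) = 23.52207°
λ₂ = λ₁ + atan2(sin θ sin δ cos φ₁, cos δ − sin φ₁ sin φ₂) = -22.66512°

22.665°W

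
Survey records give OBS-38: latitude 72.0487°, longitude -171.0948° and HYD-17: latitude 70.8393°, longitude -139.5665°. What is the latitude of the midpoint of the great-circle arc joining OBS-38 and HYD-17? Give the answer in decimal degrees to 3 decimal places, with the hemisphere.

72.096°N

Bx = cos φ₂ cos Δλ = 0.279768,  By = cos φ₂ sin Δλ = 0.171632
φₘ = atan2(sin φ₁ + sin φ₂, √((cos φ₁ + Bx)² + By²)) = 72.09593°
λₘ = λ₁ + atan2(By, cos φ₁ + Bx) = -154.82212°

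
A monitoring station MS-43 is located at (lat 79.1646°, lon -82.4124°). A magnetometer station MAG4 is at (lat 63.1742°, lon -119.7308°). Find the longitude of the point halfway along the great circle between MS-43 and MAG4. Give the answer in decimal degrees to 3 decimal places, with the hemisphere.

Bx = cos φ₂ cos Δλ = 0.358893,  By = cos φ₂ sin Δλ = -0.273585
φₘ = atan2(sin φ₁ + sin φ₂, √((cos φ₁ + Bx)² + By²)) = 71.93321°
λₘ = λ₁ + atan2(By, cos φ₁ + Bx) = -108.98959°

108.990°W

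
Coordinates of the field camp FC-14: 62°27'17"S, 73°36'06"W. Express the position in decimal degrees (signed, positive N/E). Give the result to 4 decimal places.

lat: 62.4547° S → -62.4547°
lon: 73.6017° W → -73.6017°

-62.4547°, -73.6017°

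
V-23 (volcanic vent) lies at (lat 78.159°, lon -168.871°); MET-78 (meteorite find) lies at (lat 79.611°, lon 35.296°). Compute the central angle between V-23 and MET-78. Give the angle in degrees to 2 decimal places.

Δφ = 1.4520°,  Δλ = -155.8330°
a = sin²(Δφ/2) + cos φ₁ cos φ₂ sin²(Δλ/2) = 0.035542
c = 2·arcsin(√a) = 0.379322 rad = 21.7336°

21.73°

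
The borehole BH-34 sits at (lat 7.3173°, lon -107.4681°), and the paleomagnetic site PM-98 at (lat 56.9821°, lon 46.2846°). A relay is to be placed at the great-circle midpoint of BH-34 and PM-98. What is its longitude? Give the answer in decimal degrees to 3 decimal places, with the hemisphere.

Bx = cos φ₂ cos Δλ = -0.488718,  By = cos φ₂ sin Δλ = 0.240981
φₘ = atan2(sin φ₁ + sin φ₂, √((cos φ₁ + Bx)² + By²)) = 59.98985°
λₘ = λ₁ + atan2(By, cos φ₁ + Bx) = -81.87576°

81.876°W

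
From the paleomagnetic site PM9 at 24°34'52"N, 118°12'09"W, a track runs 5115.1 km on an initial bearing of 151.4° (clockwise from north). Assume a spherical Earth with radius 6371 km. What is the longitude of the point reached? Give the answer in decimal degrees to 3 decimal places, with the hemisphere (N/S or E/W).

PM9: φ = +24.58111°, λ = -118.20250°
δ = d/R = 5115.1/6371 = 0.802872 rad
φ₂ = arcsin(sin φ₁ cos δ + cos φ₁ sin δ cos θ)
   = arcsin(0.41598·0.69464 + 0.90937·0.71935·-0.87798) = -16.58182°
λ₂ = λ₁ + atan2(sin θ sin δ cos φ₁, cos δ − sin φ₁ sin φ₂) = -97.14585°

97.146°W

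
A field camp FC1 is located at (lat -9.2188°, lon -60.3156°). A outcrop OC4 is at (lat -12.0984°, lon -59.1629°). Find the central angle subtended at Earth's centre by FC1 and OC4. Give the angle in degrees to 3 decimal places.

Δφ = -2.8796°,  Δλ = 1.1527°
a = sin²(Δφ/2) + cos φ₁ cos φ₂ sin²(Δλ/2) = 0.000729
c = 2·arcsin(√a) = 0.054007 rad = 3.0944°

3.094°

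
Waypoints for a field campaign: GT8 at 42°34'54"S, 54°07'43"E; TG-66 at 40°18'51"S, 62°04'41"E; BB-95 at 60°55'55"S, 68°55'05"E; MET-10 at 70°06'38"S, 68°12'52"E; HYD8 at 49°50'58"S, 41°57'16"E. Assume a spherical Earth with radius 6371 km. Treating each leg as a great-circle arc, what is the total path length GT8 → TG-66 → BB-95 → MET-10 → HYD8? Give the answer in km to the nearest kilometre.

6708 km

GT8: φ = -42.58167°, λ = +54.12861°
TG-66: φ = -40.31417°, λ = +62.07806°
BB-95: φ = -60.93194°, λ = +68.91806°
MET-10: φ = -70.11056°, λ = +68.21444°
HYD8: φ = -49.84944°, λ = +41.95444°
GT8→TG-66: c = 0.111217 rad, d = 708.56 km
TG-66→BB-95: c = 0.367263 rad, d = 2339.83 km
BB-95→MET-10: c = 0.160275 rad, d = 1021.11 km
MET-10→HYD8: c = 0.414085 rad, d = 2638.14 km
Total = 708.56 + 2339.83 + 1021.11 + 2638.14 = 6707.64 km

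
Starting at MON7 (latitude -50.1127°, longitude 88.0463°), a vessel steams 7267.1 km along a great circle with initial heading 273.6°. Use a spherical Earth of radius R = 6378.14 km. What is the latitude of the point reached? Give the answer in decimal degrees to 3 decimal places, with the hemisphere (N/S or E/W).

δ = d/R = 7267.1/6378.14 = 1.139376 rad
φ₂ = arcsin(sin φ₁ cos δ + cos φ₁ sin δ cos θ)
   = arcsin(-0.76731·0.41816 + 0.64128·0.90837·0.06279) = -16.51590°
λ₂ = λ₁ + atan2(sin θ sin δ cos φ₁, cos δ − sin φ₁ sin φ₂) = 17.03289°

16.516°S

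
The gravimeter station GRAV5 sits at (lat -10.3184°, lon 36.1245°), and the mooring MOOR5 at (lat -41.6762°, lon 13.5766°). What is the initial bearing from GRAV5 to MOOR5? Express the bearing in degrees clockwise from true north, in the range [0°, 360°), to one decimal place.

208.4°

Δλ = -22.5479°
y = sin Δλ · cos φ₂ = -0.286409
x = cos φ₁ sin φ₂ − sin φ₁ cos φ₂ cos Δλ = -0.530608
θ = atan2(y, x) = -151.6409° → 208.3591° (mod 360°)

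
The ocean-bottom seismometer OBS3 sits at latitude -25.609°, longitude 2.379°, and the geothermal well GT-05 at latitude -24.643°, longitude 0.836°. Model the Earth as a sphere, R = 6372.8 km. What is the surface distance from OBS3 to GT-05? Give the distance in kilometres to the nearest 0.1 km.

Δφ = 0.9660°,  Δλ = -1.5430°
a = sin²(Δφ/2) + cos φ₁ cos φ₂ sin²(Δλ/2) = 0.000220
c = 2·arcsin(√a) = 0.029643 rad = 1.6984°
d = R·c = 6372.8 × 0.029643 = 188.9 km

188.9 km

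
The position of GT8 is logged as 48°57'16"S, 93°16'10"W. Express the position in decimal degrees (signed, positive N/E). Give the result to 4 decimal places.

-48.9544°, -93.2694°

lat: 48.9544° S → -48.9544°
lon: 93.2694° W → -93.2694°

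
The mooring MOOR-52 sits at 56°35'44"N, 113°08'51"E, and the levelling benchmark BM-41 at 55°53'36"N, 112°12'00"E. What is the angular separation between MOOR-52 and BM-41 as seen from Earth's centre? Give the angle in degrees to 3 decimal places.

0.878°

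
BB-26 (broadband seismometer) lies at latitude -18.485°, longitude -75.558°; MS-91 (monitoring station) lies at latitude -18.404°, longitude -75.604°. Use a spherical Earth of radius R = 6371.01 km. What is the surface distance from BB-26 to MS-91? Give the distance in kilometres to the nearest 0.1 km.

Δφ = 0.0810°,  Δλ = -0.0460°
a = sin²(Δφ/2) + cos φ₁ cos φ₂ sin²(Δλ/2) = 0.000001
c = 2·arcsin(√a) = 0.001606 rad = 0.0920°
d = R·c = 6371.01 × 0.001606 = 10.2 km

10.2 km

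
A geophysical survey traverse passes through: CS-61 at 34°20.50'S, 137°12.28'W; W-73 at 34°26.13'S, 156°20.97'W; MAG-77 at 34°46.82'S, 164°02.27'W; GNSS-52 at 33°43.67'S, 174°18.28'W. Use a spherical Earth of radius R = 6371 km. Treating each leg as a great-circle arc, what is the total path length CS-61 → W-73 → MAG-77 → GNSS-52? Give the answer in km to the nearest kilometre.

3409 km

CS-61: φ = -34.34167°, λ = -137.20467°
W-73: φ = -34.43550°, λ = -156.34950°
MAG-77: φ = -34.78033°, λ = -164.03783°
GNSS-52: φ = -33.72783°, λ = -174.30467°
CS-61→W-73: c = 0.275334 rad, d = 1754.15 km
W-73→MAG-77: c = 0.110580 rad, d = 704.51 km
MAG-77→GNSS-52: c = 0.149177 rad, d = 950.41 km
Total = 1754.15 + 704.51 + 950.41 = 3409.07 km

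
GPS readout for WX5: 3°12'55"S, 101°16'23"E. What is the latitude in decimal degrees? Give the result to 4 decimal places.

3.2153°S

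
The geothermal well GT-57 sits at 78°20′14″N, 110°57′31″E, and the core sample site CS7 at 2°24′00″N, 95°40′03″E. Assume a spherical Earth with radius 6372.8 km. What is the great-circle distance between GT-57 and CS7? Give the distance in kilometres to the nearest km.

GT-57: φ = +78.33722°, λ = +110.95861°
CS7: φ = +2.40000°, λ = +95.66750°
Δφ = -75.9372°,  Δλ = -15.2911°
a = sin²(Δφ/2) + cos φ₁ cos φ₂ sin²(Δλ/2) = 0.382083
c = 2·arcsin(√a) = 1.332719 rad = 76.3592°
d = R·c = 6372.8 × 1.332719 = 8493.2 km

8493 km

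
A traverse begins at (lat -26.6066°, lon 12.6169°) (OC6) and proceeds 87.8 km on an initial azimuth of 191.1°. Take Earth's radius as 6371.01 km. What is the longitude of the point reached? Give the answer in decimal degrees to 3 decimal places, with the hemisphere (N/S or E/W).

12.446°E

δ = d/R = 87.8/6371.01 = 0.013781 rad
φ₂ = arcsin(sin φ₁ cos δ + cos φ₁ sin δ cos θ)
   = arcsin(-0.44786·0.99991 + 0.89410·0.01378·-0.98129) = -27.38133°
λ₂ = λ₁ + atan2(sin θ sin δ cos φ₁, cos δ − sin φ₁ sin φ₂) = 12.44571°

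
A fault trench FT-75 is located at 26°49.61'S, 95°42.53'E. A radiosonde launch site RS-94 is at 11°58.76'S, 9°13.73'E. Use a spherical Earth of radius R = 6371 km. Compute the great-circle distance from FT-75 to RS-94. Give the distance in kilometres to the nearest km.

9066 km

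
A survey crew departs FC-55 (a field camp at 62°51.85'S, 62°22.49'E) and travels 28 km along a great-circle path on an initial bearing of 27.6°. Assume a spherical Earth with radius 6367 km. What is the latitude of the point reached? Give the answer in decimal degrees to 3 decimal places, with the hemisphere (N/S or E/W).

62.641°S

FC-55: φ = -62.86417°, λ = +62.37483°
δ = d/R = 28/6367 = 0.004398 rad
φ₂ = arcsin(sin φ₁ cos δ + cos φ₁ sin δ cos θ)
   = arcsin(-0.88993·0.99999 + 0.45610·0.00440·0.88620) = -62.64064°
λ₂ = λ₁ + atan2(sin θ sin δ cos φ₁, cos δ − sin φ₁ sin φ₂) = 62.62884°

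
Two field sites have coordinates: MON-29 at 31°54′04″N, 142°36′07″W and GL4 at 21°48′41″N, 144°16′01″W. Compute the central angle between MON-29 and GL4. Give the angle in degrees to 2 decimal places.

MON-29: φ = +31.90111°, λ = -142.60194°
GL4: φ = +21.81139°, λ = -144.26694°
Δφ = -10.0897°,  Δλ = -1.6650°
a = sin²(Δφ/2) + cos φ₁ cos φ₂ sin²(Δλ/2) = 0.007899
c = 2·arcsin(√a) = 0.177988 rad = 10.1980°

10.20°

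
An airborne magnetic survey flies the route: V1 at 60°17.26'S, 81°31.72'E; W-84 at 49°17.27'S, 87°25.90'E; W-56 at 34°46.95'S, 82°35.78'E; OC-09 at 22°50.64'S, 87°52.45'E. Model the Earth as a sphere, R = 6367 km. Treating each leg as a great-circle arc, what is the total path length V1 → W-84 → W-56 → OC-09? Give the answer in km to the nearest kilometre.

V1: φ = -60.28767°, λ = +81.52867°
W-84: φ = -49.28783°, λ = +87.43167°
W-56: φ = -34.78250°, λ = +82.59633°
OC-09: φ = -22.84400°, λ = +87.87417°
V1→W-84: c = 0.200769 rad, d = 1278.30 km
W-84→W-56: c = 0.260669 rad, d = 1659.68 km
W-56→OC-09: c = 0.223349 rad, d = 1422.06 km
Total = 1278.30 + 1659.68 + 1422.06 = 4360.04 km

4360 km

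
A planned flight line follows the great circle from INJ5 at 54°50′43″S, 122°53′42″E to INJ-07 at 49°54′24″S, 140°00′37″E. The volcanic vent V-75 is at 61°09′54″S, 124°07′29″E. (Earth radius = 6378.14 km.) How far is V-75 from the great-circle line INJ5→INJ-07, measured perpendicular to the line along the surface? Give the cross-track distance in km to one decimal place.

689.1 km

INJ5: φ = -54.84528°, λ = +122.89500°
INJ-07: φ = -49.90667°, λ = +140.01028°
V-75: φ = -61.16500°, λ = +124.12472°
δ₁₃ = central angle INJ5→V-75 = 0.110879 rad  (haversine)
θ₁₃ = bearing INJ5→V-75 = 174.633°,  θ₁₂ = bearing INJ5→INJ-07 = 71.677°
dₓₜ = R·arcsin(sin δ₁₃ · sin(θ₁₃ − θ₁₂)) = 6378.14·arcsin(0.11065·sin(102.956°)) = 689.129 km
|dₓₜ| = 689.129 km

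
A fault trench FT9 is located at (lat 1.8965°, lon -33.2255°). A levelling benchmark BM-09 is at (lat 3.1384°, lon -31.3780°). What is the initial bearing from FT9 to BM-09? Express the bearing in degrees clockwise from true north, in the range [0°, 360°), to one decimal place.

56.0°

Δλ = 1.8475°
y = sin Δλ · cos φ₂ = 0.032191
x = cos φ₁ sin φ₂ − sin φ₁ cos φ₂ cos Δλ = 0.021691
θ = atan2(y, x) = 56.0274° → 56.0274° (mod 360°)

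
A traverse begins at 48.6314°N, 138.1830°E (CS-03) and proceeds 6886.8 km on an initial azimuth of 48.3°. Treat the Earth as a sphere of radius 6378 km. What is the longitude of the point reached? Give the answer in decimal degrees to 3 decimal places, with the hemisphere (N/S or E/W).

δ = d/R = 6886.8/6378 = 1.079774 rad
φ₂ = arcsin(sin φ₁ cos δ + cos φ₁ sin δ cos θ)
   = arcsin(0.75047·0.47153 + 0.66090·0.88185·0.66523) = 47.86583°
λ₂ = λ₁ + atan2(sin θ sin δ cos φ₁, cos δ − sin φ₁ sin φ₂) = -120.76368°

120.764°W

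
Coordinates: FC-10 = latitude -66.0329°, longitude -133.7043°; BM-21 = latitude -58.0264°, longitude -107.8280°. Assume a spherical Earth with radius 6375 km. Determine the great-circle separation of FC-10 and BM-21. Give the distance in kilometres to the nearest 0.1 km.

1599.6 km

Δφ = 8.0065°,  Δλ = 25.8763°
a = sin²(Δφ/2) + cos φ₁ cos φ₂ sin²(Δλ/2) = 0.015657
c = 2·arcsin(√a) = 0.250914 rad = 14.3763°
d = R·c = 6375 × 0.250914 = 1599.6 km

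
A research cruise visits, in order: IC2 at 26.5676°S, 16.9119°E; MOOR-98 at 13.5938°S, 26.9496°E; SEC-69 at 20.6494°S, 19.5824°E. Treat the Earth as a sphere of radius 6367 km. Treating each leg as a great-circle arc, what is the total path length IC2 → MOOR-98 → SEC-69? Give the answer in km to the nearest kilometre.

2887 km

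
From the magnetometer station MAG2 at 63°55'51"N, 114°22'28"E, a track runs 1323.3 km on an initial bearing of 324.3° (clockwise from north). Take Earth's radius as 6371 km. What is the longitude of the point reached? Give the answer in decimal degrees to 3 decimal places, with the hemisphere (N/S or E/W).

MAG2: φ = +63.93083°, λ = +114.37444°
δ = d/R = 1323.3/6371 = 0.207707 rad
φ₂ = arcsin(sin φ₁ cos δ + cos φ₁ sin δ cos θ)
   = arcsin(0.89826·0.97851 + 0.43946·0.20622·0.81208) = 72.27914°
λ₂ = λ₁ + atan2(sin θ sin δ cos φ₁, cos δ − sin φ₁ sin φ₂) = 91.08679°

91.087°E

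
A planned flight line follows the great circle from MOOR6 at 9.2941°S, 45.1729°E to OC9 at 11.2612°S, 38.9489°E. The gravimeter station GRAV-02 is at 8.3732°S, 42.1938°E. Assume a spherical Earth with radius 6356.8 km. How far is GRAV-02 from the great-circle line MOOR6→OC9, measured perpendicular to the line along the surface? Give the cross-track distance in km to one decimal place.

198.6 km

δ₁₃ = central angle MOOR6→GRAV-02 = 0.053833 rad  (haversine)
θ₁₃ = bearing MOOR6→GRAV-02 = 287.139°,  θ₁₂ = bearing MOOR6→OC9 = 251.654°
dₓₜ = R·arcsin(sin δ₁₃ · sin(θ₁₃ − θ₁₂)) = 6356.8·arcsin(0.05381·sin(35.485°)) = 198.581 km
|dₓₜ| = 198.581 km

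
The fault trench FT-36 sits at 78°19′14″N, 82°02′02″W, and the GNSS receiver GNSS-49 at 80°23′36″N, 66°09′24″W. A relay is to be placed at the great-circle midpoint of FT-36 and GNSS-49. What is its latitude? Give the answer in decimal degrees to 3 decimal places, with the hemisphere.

79.456°N

FT-36: φ = +78.32056°, λ = -82.03389°
GNSS-49: φ = +80.39333°, λ = -66.15667°
Bx = cos φ₂ cos Δλ = 0.160517,  By = cos φ₂ sin Δλ = 0.045655
φₘ = atan2(sin φ₁ + sin φ₂, √((cos φ₁ + Bx)² + By²)) = 79.45571°
λₘ = λ₁ + atan2(By, cos φ₁ + Bx) = -74.86437°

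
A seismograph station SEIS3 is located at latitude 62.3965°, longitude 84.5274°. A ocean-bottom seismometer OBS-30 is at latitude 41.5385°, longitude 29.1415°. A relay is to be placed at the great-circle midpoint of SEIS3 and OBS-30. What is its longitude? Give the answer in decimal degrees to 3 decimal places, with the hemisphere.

Bx = cos φ₂ cos Δλ = 0.425189,  By = cos φ₂ sin Δλ = -0.616021
φₘ = atan2(sin φ₁ + sin φ₂, √((cos φ₁ + Bx)² + By²)) = 55.09030°
λₘ = λ₁ + atan2(By, cos φ₁ + Bx) = 49.79394°

49.794°E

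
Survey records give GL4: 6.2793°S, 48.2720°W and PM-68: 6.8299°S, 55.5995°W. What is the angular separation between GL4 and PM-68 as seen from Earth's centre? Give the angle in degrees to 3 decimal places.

Δφ = -0.5506°,  Δλ = -7.3275°
a = sin²(Δφ/2) + cos φ₁ cos φ₂ sin²(Δλ/2) = 0.004053
c = 2·arcsin(√a) = 0.127414 rad = 7.3003°

7.300°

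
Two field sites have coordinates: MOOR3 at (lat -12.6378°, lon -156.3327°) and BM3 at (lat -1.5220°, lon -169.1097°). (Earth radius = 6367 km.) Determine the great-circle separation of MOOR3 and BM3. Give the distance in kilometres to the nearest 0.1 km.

1872.0 km

Δφ = 11.1158°,  Δλ = -12.7770°
a = sin²(Δφ/2) + cos φ₁ cos φ₂ sin²(Δλ/2) = 0.021457
c = 2·arcsin(√a) = 0.294021 rad = 16.8462°
d = R·c = 6367 × 0.294021 = 1872.0 km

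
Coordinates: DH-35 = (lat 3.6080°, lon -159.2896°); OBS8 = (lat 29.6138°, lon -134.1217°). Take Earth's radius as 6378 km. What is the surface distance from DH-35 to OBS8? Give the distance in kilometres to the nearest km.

3927 km

Δφ = 26.0058°,  Δλ = 25.1679°
a = sin²(Δφ/2) + cos φ₁ cos φ₂ sin²(Δλ/2) = 0.091810
c = 2·arcsin(√a) = 0.615683 rad = 35.2760°
d = R·c = 6378 × 0.615683 = 3926.8 km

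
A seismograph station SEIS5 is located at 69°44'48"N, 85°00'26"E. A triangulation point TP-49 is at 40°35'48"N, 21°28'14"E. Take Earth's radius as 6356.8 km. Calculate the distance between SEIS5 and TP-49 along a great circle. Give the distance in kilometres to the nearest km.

SEIS5: φ = +69.74667°, λ = +85.00722°
TP-49: φ = +40.59667°, λ = +21.47056°
Δφ = -29.1500°,  Δλ = -63.5367°
a = sin²(Δφ/2) + cos φ₁ cos φ₂ sin²(Δλ/2) = 0.136185
c = 2·arcsin(√a) = 0.755937 rad = 43.3120°
d = R·c = 6356.8 × 0.755937 = 4805.3 km

4805 km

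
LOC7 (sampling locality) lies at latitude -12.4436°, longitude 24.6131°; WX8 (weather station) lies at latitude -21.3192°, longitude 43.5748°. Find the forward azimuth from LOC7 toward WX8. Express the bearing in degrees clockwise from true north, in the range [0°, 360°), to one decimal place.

Δλ = 18.9617°
y = sin Δλ · cos φ₂ = 0.302700
x = cos φ₁ sin φ₂ − sin φ₁ cos φ₂ cos Δλ = -0.165182
θ = atan2(y, x) = 118.6211° → 118.6211° (mod 360°)

118.6°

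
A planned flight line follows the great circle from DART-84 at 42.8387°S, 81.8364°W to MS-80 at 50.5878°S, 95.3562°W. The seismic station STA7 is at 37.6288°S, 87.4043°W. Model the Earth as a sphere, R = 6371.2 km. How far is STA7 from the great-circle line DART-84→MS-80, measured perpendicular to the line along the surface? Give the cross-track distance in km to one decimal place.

745.8 km

δ₁₃ = central angle DART-84→STA7 = 0.117296 rad  (haversine)
θ₁₃ = bearing DART-84→STA7 = 318.957°,  θ₁₂ = bearing DART-84→MS-80 = 225.316°
dₓₜ = R·arcsin(sin δ₁₃ · sin(θ₁₃ − θ₁₂)) = 6371.2·arcsin(0.11703·sin(93.641°)) = 745.798 km
|dₓₜ| = 745.798 km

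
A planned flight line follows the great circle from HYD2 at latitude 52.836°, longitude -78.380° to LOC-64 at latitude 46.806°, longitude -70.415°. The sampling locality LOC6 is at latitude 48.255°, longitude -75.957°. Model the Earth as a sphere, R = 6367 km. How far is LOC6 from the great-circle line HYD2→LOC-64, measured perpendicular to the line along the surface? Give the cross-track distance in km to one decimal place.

δ₁₃ = central angle HYD2→LOC6 = 0.084336 rad  (haversine)
θ₁₃ = bearing HYD2→LOC6 = 160.478°,  θ₁₂ = bearing HYD2→LOC-64 = 136.454°
dₓₜ = R·arcsin(sin δ₁₃ · sin(θ₁₃ − θ₁₂)) = 6367·arcsin(0.08424·sin(24.024°)) = 218.395 km
|dₓₜ| = 218.395 km

218.4 km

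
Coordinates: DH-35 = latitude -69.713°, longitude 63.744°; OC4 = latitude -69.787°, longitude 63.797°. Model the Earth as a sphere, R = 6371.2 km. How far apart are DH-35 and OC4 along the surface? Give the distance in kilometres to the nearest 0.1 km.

8.5 km

Δφ = -0.0740°,  Δλ = 0.0530°
a = sin²(Δφ/2) + cos φ₁ cos φ₂ sin²(Δλ/2) = 0.000000
c = 2·arcsin(√a) = 0.001331 rad = 0.0762°
d = R·c = 6371.2 × 0.001331 = 8.5 km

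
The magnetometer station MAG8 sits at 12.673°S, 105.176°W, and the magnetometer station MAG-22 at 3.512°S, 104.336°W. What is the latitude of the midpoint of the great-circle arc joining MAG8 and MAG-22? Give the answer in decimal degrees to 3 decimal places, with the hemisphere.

Bx = cos φ₂ cos Δλ = 0.998015,  By = cos φ₂ sin Δλ = 0.014633
φₘ = atan2(sin φ₁ + sin φ₂, √((cos φ₁ + Bx)² + By²)) = -8.09271°
λₘ = λ₁ + atan2(By, cos φ₁ + Bx) = -104.75122°

8.093°S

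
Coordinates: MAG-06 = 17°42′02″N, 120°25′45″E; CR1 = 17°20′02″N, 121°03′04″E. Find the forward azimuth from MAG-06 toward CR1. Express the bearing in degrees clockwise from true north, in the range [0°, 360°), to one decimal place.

121.6°

MAG-06: φ = +17.70056°, λ = +120.42917°
CR1: φ = +17.33389°, λ = +121.05111°
Δλ = 0.6219°
y = sin Δλ · cos φ₂ = 0.010362
x = cos φ₁ sin φ₂ − sin φ₁ cos φ₂ cos Δλ = -0.006382
θ = atan2(y, x) = 121.6312° → 121.6312° (mod 360°)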